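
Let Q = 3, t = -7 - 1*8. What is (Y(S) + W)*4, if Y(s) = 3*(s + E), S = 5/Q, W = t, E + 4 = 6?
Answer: -16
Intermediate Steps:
E = 2 (E = -4 + 6 = 2)
t = -15 (t = -7 - 8 = -15)
W = -15
S = 5/3 ≈ 1.6667
Y(s) = 6 + 3*s (Y(s) = 3*(s + 2) = 3*(2 + s) = 6 + 3*s)
(Y(S) + W)*4 = ((6 + 3*(5/3)) - 15)*4 = ((6 + 5) - 15)*4 = (11 - 15)*4 = -4*4 = -16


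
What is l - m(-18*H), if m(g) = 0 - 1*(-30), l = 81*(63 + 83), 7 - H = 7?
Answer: 11796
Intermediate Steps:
H = 0 (H = 7 - 1*7 = 7 - 7 = 0)
l = 11826 (l = 81*146 = 11826)
m(g) = 30 (m(g) = 0 + 30 = 30)
l - m(-18*H) = 11826 - 1*30 = 11826 - 30 = 11796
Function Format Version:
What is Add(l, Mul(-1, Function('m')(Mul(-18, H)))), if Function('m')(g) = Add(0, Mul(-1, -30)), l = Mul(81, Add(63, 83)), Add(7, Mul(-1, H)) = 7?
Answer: 11796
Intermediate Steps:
H = 0 (H = Add(7, Mul(-1, 7)) = Add(7, -7) = 0)
l = 11826 (l = Mul(81, 146) = 11826)
Function('m')(g) = 30 (Function('m')(g) = Add(0, 30) = 30)
Add(l, Mul(-1, Function('m')(Mul(-18, H)))) = Add(11826, Mul(-1, 30)) = Add(11826, -30) = 11796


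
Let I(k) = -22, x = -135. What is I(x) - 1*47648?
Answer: -47670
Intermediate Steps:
I(x) - 1*47648 = -22 - 1*47648 = -22 - 47648 = -47670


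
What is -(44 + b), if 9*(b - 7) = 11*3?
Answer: -164/3 ≈ -54.667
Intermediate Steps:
b = 32/3 (b = 7 + (11*3)/9 = 7 + (1/9)*33 = 7 + 11/3 = 32/3 ≈ 10.667)
-(44 + b) = -(44 + 32/3) = -1*164/3 = -164/3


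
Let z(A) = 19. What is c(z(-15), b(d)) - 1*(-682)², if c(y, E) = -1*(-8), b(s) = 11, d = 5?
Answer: -465116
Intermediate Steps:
c(y, E) = 8
c(z(-15), b(d)) - 1*(-682)² = 8 - 1*(-682)² = 8 - 1*465124 = 8 - 465124 = -465116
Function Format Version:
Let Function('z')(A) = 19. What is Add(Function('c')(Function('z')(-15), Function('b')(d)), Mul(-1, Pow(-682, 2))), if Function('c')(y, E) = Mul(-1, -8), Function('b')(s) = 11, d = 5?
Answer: -465116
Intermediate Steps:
Function('c')(y, E) = 8
Add(Function('c')(Function('z')(-15), Function('b')(d)), Mul(-1, Pow(-682, 2))) = Add(8, Mul(-1, Pow(-682, 2))) = Add(8, Mul(-1, 465124)) = Add(8, -465124) = -465116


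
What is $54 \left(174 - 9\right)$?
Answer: $8910$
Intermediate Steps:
$54 \left(174 - 9\right) = 54 \cdot 165 = 8910$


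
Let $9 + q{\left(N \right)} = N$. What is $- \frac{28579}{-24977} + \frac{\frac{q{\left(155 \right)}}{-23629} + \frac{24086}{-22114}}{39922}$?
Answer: $\frac{298079120726952301}{260516488712830282} \approx 1.1442$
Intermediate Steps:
$q{\left(N \right)} = -9 + N$
$- \frac{28579}{-24977} + \frac{\frac{q{\left(155 \right)}}{-23629} + \frac{24086}{-22114}}{39922} = - \frac{28579}{-24977} + \frac{\frac{-9 + 155}{-23629} + \frac{24086}{-22114}}{39922} = \left(-28579\right) \left(- \frac{1}{24977}\right) + \left(146 \left(- \frac{1}{23629}\right) + 24086 \left(- \frac{1}{22114}\right)\right) \frac{1}{39922} = \frac{28579}{24977} + \left(- \frac{146}{23629} - \frac{12043}{11057}\right) \frac{1}{39922} = \frac{28579}{24977} - \frac{286178369}{10430255383466} = \frac{298079120726952301}{260516488712830282}$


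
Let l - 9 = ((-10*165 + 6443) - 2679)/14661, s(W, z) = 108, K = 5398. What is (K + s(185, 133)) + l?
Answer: 80857529/14661 ≈ 5515.1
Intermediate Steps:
l = 134063/14661 (l = 9 + ((-10*165 + 6443) - 2679)/14661 = 9 + ((-1650 + 6443) - 2679)*(1/14661) = 9 + (4793 - 2679)*(1/14661) = 9 + 2114*(1/14661) = 9 + 2114/14661 = 134063/14661 ≈ 9.1442)
(K + s(185, 133)) + l = (5398 + 108) + 134063/14661 = 5506 + 134063/14661 = 80857529/14661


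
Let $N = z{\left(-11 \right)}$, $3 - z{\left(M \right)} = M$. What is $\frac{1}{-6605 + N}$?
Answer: $- \frac{1}{6591} \approx -0.00015172$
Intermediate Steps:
$z{\left(M \right)} = 3 - M$
$N = 14$ ($N = 3 - -11 = 3 + 11 = 14$)
$\frac{1}{-6605 + N} = \frac{1}{-6605 + 14} = \frac{1}{-6591} = - \frac{1}{6591}$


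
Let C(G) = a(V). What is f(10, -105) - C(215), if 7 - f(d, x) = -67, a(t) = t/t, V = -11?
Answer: 73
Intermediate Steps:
a(t) = 1
C(G) = 1
f(d, x) = 74 (f(d, x) = 7 - 1*(-67) = 7 + 67 = 74)
f(10, -105) - C(215) = 74 - 1*1 = 74 - 1 = 73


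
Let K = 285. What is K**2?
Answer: 81225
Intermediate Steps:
K**2 = 285**2 = 81225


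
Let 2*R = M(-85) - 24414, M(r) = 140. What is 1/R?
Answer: -1/12137 ≈ -8.2393e-5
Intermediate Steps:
R = -12137 (R = (140 - 24414)/2 = (½)*(-24274) = -12137)
1/R = 1/(-12137) = -1/12137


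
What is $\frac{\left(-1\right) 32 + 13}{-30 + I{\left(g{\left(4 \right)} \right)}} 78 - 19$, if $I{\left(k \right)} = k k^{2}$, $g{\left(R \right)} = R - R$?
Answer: $\frac{152}{5} \approx 30.4$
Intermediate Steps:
$g{\left(R \right)} = 0$
$I{\left(k \right)} = k^{3}$
$\frac{\left(-1\right) 32 + 13}{-30 + I{\left(g{\left(4 \right)} \right)}} 78 - 19 = \frac{\left(-1\right) 32 + 13}{-30 + 0^{3}} \cdot 78 - 19 = \frac{-32 + 13}{-30 + 0} \cdot 78 - 19 = - \frac{19}{-30} \cdot 78 - 19 = \left(-19\right) \left(- \frac{1}{30}\right) 78 - 19 = \frac{19}{30} \cdot 78 - 19 = \frac{247}{5} - 19 = \frac{152}{5}$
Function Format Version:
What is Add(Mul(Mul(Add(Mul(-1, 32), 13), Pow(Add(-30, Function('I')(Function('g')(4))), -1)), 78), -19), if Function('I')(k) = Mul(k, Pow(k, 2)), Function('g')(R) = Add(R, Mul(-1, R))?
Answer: Rational(152, 5) ≈ 30.400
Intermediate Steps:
Function('g')(R) = 0
Function('I')(k) = Pow(k, 3)
Add(Mul(Mul(Add(Mul(-1, 32), 13), Pow(Add(-30, Function('I')(Function('g')(4))), -1)), 78), -19) = Add(Mul(Mul(Add(Mul(-1, 32), 13), Pow(Add(-30, Pow(0, 3)), -1)), 78), -19) = Add(Mul(Mul(Add(-32, 13), Pow(Add(-30, 0), -1)), 78), -19) = Add(Mul(Mul(-19, Pow(-30, -1)), 78), -19) = Add(Mul(Mul(-19, Rational(-1, 30)), 78), -19) = Add(Mul(Rational(19, 30), 78), -19) = Add(Rational(247, 5), -19) = Rational(152, 5)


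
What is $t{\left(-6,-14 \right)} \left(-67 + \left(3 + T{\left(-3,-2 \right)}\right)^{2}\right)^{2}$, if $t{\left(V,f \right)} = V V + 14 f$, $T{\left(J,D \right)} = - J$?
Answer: $-153760$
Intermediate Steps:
$t{\left(V,f \right)} = V^{2} + 14 f$
$t{\left(-6,-14 \right)} \left(-67 + \left(3 + T{\left(-3,-2 \right)}\right)^{2}\right)^{2} = \left(\left(-6\right)^{2} + 14 \left(-14\right)\right) \left(-67 + \left(3 - -3\right)^{2}\right)^{2} = \left(36 - 196\right) \left(-67 + \left(3 + 3\right)^{2}\right)^{2} = - 160 \left(-67 + 6^{2}\right)^{2} = - 160 \left(-67 + 36\right)^{2} = - 160 \left(-31\right)^{2} = \left(-160\right) 961 = -153760$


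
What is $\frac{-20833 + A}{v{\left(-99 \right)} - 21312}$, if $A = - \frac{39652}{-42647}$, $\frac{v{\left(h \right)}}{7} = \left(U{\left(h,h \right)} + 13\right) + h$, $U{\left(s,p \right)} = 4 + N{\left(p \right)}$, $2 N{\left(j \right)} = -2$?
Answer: $\frac{888425299}{933670771} \approx 0.95154$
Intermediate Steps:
$N{\left(j \right)} = -1$ ($N{\left(j \right)} = \frac{1}{2} \left(-2\right) = -1$)
$U{\left(s,p \right)} = 3$ ($U{\left(s,p \right)} = 4 - 1 = 3$)
$v{\left(h \right)} = 112 + 7 h$ ($v{\left(h \right)} = 7 \left(\left(3 + 13\right) + h\right) = 7 \left(16 + h\right) = 112 + 7 h$)
$A = \frac{39652}{42647}$ ($A = \left(-39652\right) \left(- \frac{1}{42647}\right) = \frac{39652}{42647} \approx 0.92977$)
$\frac{-20833 + A}{v{\left(-99 \right)} - 21312} = \frac{-20833 + \frac{39652}{42647}}{\left(112 + 7 \left(-99\right)\right) - 21312} = - \frac{888425299}{42647 \left(\left(112 - 693\right) - 21312\right)} = - \frac{888425299}{42647 \left(-581 - 21312\right)} = - \frac{888425299}{42647 \left(-21893\right)} = \left(- \frac{888425299}{42647}\right) \left(- \frac{1}{21893}\right) = \frac{888425299}{933670771}$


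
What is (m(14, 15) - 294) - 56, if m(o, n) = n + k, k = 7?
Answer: -328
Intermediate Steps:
m(o, n) = 7 + n (m(o, n) = n + 7 = 7 + n)
(m(14, 15) - 294) - 56 = ((7 + 15) - 294) - 56 = (22 - 294) - 56 = -272 - 56 = -328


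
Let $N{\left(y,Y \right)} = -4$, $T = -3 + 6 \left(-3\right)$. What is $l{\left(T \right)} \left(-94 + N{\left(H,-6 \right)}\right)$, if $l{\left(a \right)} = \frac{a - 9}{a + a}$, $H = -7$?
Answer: $-70$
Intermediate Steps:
$T = -21$ ($T = -3 - 18 = -21$)
$l{\left(a \right)} = \frac{-9 + a}{2 a}$
$l{\left(T \right)} \left(-94 + N{\left(H,-6 \right)}\right) = \frac{-9 - 21}{2 \left(-21\right)} \left(-94 - 4\right) = \frac{1}{2} \left(- \frac{1}{21}\right) \left(-30\right) \left(-98\right) = \frac{5}{7} \left(-98\right) = -70$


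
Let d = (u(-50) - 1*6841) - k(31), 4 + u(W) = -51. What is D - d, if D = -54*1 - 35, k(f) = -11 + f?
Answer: 6827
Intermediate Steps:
u(W) = -55 (u(W) = -4 - 51 = -55)
D = -89 (D = -54 - 35 = -89)
d = -6916 (d = (-55 - 1*6841) - (-11 + 31) = (-55 - 6841) - 1*20 = -6896 - 20 = -6916)
D - d = -89 - 1*(-6916) = -89 + 6916 = 6827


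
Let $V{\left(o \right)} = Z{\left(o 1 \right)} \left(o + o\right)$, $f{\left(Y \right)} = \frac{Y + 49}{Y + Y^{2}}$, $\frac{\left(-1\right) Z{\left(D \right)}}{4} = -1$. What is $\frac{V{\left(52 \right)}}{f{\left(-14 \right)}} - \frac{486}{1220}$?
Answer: $\frac{1319309}{610} \approx 2162.8$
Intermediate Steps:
$Z{\left(D \right)} = 4$ ($Z{\left(D \right)} = \left(-4\right) \left(-1\right) = 4$)
$f{\left(Y \right)} = \frac{49 + Y}{Y + Y^{2}}$
$V{\left(o \right)} = 8 o$ ($V{\left(o \right)} = 4 \left(o + o\right) = 4 \cdot 2 o = 8 o$)
$\frac{V{\left(52 \right)}}{f{\left(-14 \right)}} - \frac{486}{1220} = \frac{8 \cdot 52}{\frac{1}{-14} \frac{1}{1 - 14} \left(49 - 14\right)} - \frac{486}{1220} = \frac{416}{\left(- \frac{1}{14}\right) \frac{1}{-13} \cdot 35} - \frac{243}{610} = \frac{416}{\left(- \frac{1}{14}\right) \left(- \frac{1}{13}\right) 35} - \frac{243}{610} = \frac{416}{\frac{5}{26}} - \frac{243}{610} = 416 \cdot \frac{26}{5} - \frac{243}{610} = \frac{10816}{5} - \frac{243}{610} = \frac{1319309}{610}$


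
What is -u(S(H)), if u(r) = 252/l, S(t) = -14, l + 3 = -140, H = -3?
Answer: 252/143 ≈ 1.7622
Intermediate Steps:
l = -143 (l = -3 - 140 = -143)
u(r) = -252/143 (u(r) = 252/(-143) = 252*(-1/143) = -252/143)
-u(S(H)) = -1*(-252/143) = 252/143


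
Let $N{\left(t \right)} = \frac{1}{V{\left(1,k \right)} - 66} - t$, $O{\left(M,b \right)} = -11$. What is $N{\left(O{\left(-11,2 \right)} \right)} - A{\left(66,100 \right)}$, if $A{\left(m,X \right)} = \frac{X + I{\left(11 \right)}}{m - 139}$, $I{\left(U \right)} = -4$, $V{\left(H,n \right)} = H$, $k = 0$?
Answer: $\frac{58362}{4745} \approx 12.3$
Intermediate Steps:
$A{\left(m,X \right)} = \frac{-4 + X}{-139 + m}$ ($A{\left(m,X \right)} = \frac{X - 4}{m - 139} = \frac{-4 + X}{-139 + m}$)
$N{\left(t \right)} = - \frac{1}{65} - t$ ($N{\left(t \right)} = \frac{1}{1 - 66} - t = \frac{1}{-65} - t = - \frac{1}{65} - t$)
$N{\left(O{\left(-11,2 \right)} \right)} - A{\left(66,100 \right)} = \left(- \frac{1}{65} - -11\right) - \frac{-4 + 100}{-139 + 66} = \left(- \frac{1}{65} + 11\right) - \frac{1}{-73} \cdot 96 = \frac{714}{65} - \left(- \frac{1}{73}\right) 96 = \frac{714}{65} - - \frac{96}{73} = \frac{714}{65} + \frac{96}{73} = \frac{58362}{4745}$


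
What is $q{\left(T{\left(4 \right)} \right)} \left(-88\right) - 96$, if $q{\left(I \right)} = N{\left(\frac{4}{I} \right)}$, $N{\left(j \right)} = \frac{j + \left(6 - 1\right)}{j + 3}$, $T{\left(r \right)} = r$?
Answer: $-228$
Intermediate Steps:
$N{\left(j \right)} = \frac{5 + j}{3 + j}$ ($N{\left(j \right)} = \frac{j + \left(6 - 1\right)}{3 + j} = \frac{j + 5}{3 + j} = \frac{5 + j}{3 + j}$)
$q{\left(I \right)} = \frac{5 + \frac{4}{I}}{3 + \frac{4}{I}}$
$q{\left(T{\left(4 \right)} \right)} \left(-88\right) - 96 = \frac{4 + 5 \cdot 4}{4 + 3 \cdot 4} \left(-88\right) - 96 = \frac{4 + 20}{4 + 12} \left(-88\right) - 96 = \frac{1}{16} \cdot 24 \left(-88\right) - 96 = \frac{3}{2} \left(-88\right) - 96 = -132 - 96 = -228$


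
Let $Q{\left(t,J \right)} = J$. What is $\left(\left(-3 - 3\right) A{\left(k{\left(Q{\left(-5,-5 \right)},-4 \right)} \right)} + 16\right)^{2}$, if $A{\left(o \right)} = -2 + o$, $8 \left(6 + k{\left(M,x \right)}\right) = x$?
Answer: $4489$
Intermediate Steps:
$k{\left(M,x \right)} = -6 + \frac{x}{8}$
$\left(\left(-3 - 3\right) A{\left(k{\left(Q{\left(-5,-5 \right)},-4 \right)} \right)} + 16\right)^{2} = \left(\left(-3 - 3\right) \left(-2 + \left(-6 + \frac{1}{8} \left(-4\right)\right)\right) + 16\right)^{2} = \left(- 6 \left(-2 - \frac{13}{2}\right) + 16\right)^{2} = \left(\left(-6\right) \left(- \frac{17}{2}\right) + 16\right)^{2} = \left(51 + 16\right)^{2} = 67^{2} = 4489$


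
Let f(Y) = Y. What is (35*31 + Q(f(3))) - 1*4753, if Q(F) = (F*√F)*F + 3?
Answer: -3665 + 9*√3 ≈ -3649.4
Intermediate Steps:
Q(F) = 3 + F^(5/2) (Q(F) = F^(3/2)*F + 3 = F^(5/2) + 3 = 3 + F^(5/2))
(35*31 + Q(f(3))) - 1*4753 = (35*31 + (3 + 3^(5/2))) - 1*4753 = (1085 + (3 + 9*√3)) - 4753 = (1088 + 9*√3) - 4753 = -3665 + 9*√3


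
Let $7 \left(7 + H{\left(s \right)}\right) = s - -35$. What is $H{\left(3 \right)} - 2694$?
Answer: $- \frac{18869}{7} \approx -2695.6$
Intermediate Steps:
$H{\left(s \right)} = -2 + \frac{s}{7}$ ($H{\left(s \right)} = -7 + \frac{s - -35}{7} = -7 + \frac{s + 35}{7} = -7 + \frac{35 + s}{7} = -7 + \left(5 + \frac{s}{7}\right) = -2 + \frac{s}{7}$)
$H{\left(3 \right)} - 2694 = \left(-2 + \frac{1}{7} \cdot 3\right) - 2694 = \left(-2 + \frac{3}{7}\right) - 2694 = - \frac{11}{7} - 2694 = - \frac{18869}{7}$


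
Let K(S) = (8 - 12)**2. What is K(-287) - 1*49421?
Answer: -49405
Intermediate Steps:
K(S) = 16 (K(S) = (-4)**2 = 16)
K(-287) - 1*49421 = 16 - 1*49421 = 16 - 49421 = -49405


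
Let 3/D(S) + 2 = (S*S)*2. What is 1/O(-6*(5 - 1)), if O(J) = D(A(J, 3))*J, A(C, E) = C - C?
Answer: 1/36 ≈ 0.027778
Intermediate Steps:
A(C, E) = 0
D(S) = 3/(-2 + 2*S²) (D(S) = 3/(-2 + (S*S)*2) = 3/(-2 + S²*2) = 3/(-2 + 2*S²))
O(J) = -3*J/2 (O(J) = (3/(2*(-1 + 0²)))*J = (3/(2*(-1 + 0)))*J = ((3/2)/(-1))*J = ((3/2)*(-1))*J = -3*J/2)
1/O(-6*(5 - 1)) = 1/(-(-9)*(5 - 1)) = 1/(-(-9)*4) = 1/(-3/2*(-24)) = 1/36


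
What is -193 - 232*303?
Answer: -70489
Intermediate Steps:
-193 - 232*303 = -193 - 70296 = -70489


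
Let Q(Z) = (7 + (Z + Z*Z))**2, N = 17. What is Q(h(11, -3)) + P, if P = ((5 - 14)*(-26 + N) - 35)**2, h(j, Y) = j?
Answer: 21437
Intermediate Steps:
P = 2116 (P = ((5 - 14)*(-26 + 17) - 35)**2 = (-9*(-9) - 35)**2 = (81 - 35)**2 = 46**2 = 2116)
Q(Z) = (7 + Z + Z**2)**2 (Q(Z) = (7 + (Z + Z**2))**2 = (7 + Z + Z**2)**2)
Q(h(11, -3)) + P = (7 + 11 + 11**2)**2 + 2116 = (7 + 11 + 121)**2 + 2116 = 139**2 + 2116 = 19321 + 2116 = 21437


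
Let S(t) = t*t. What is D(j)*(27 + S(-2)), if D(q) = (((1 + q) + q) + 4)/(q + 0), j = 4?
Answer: 403/4 ≈ 100.75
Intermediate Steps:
S(t) = t²
D(q) = (5 + 2*q)/q (D(q) = ((1 + 2*q) + 4)/q = (5 + 2*q)/q)
D(j)*(27 + S(-2)) = (2 + 5/4)*(27 + (-2)²) = (2 + 5*(¼))*(27 + 4) = (2 + 5/4)*31 = (13/4)*31 = 403/4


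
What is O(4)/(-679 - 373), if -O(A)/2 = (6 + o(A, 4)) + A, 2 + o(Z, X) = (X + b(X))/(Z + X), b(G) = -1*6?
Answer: 31/2104 ≈ 0.014734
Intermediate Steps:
b(G) = -6
o(Z, X) = -2 + (-6 + X)/(X + Z) (o(Z, X) = -2 + (X - 6)/(Z + X) = -2 + (-6 + X)/(X + Z))
O(A) = -12 - 2*A - 2*(-10 - 2*A)/(4 + A) (O(A) = -2*((6 + (-6 - 1*4 - 2*A)/(4 + A)) + A) = -2*((6 + (-6 - 4 - 2*A)/(4 + A)) + A) = -2*((6 + (-10 - 2*A)/(4 + A)) + A) = -2*(6 + A + (-10 - 2*A)/(4 + A)) = -12 - 2*A - 2*(-10 - 2*A)/(4 + A))
O(4)/(-679 - 373) = (2*(-14 - 1*4**2 - 8*4)/(4 + 4))/(-679 - 373) = (2*(-14 - 1*16 - 32)/8)/(-1052) = -(-14 - 16 - 32)/(526*8) = -(-62)/(526*8) = -1/1052*(-31/2) = 31/2104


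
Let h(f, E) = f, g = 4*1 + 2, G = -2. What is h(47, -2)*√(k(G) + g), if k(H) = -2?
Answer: 94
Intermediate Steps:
g = 6 (g = 4 + 2 = 6)
h(47, -2)*√(k(G) + g) = 47*√(-2 + 6) = 47*√4 = 47*2 = 94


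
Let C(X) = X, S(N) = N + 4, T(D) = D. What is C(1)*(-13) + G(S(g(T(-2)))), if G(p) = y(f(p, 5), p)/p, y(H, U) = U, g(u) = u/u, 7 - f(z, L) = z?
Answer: -12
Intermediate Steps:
f(z, L) = 7 - z
g(u) = 1
S(N) = 4 + N
G(p) = 1 (G(p) = p/p = 1)
C(1)*(-13) + G(S(g(T(-2)))) = 1*(-13) + 1 = -13 + 1 = -12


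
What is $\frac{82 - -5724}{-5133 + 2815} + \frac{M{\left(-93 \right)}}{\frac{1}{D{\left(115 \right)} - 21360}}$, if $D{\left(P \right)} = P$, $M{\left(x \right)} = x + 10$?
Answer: $\frac{2043702362}{1159} \approx 1.7633 \cdot 10^{6}$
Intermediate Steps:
$M{\left(x \right)} = 10 + x$
$\frac{82 - -5724}{-5133 + 2815} + \frac{M{\left(-93 \right)}}{\frac{1}{D{\left(115 \right)} - 21360}} = \frac{82 - -5724}{-5133 + 2815} + \frac{10 - 93}{\frac{1}{115 - 21360}} = \frac{82 + 5724}{-2318} - \frac{83}{\frac{1}{-21245}} = 5806 \left(- \frac{1}{2318}\right) - \frac{83}{- \frac{1}{21245}} = - \frac{2903}{1159} - -1763335 = - \frac{2903}{1159} + 1763335 = \frac{2043702362}{1159}$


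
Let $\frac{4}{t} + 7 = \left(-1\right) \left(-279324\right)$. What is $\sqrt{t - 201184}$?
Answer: $\frac{2 i \sqrt{3923992648171427}}{279317} \approx 448.54 i$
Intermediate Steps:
$t = \frac{4}{279317}$ ($t = \frac{4}{-7 - -279324} = \frac{4}{-7 + 279324} = \frac{4}{279317} \approx 1.4321 \cdot 10^{-5}$)
$\sqrt{t - 201184} = \sqrt{\frac{4}{279317} - 201184} = \sqrt{- \frac{56194111324}{279317}} = \frac{2 i \sqrt{3923992648171427}}{279317}$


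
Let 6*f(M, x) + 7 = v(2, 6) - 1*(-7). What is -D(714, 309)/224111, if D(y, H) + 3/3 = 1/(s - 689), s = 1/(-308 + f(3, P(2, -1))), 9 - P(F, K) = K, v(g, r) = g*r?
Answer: 211141/47250442685 ≈ 4.4686e-6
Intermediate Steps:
P(F, K) = 9 - K
f(M, x) = 2 (f(M, x) = -7/6 + (2*6 - 1*(-7))/6 = -7/6 + (12 + 7)/6 = -7/6 + (⅙)*19 = -7/6 + 19/6 = 2)
s = -1/306 (s = 1/(-308 + 2) = 1/(-306) = -1/306 ≈ -0.0032680)
D(y, H) = -211141/210835 (D(y, H) = -1 + 1/(-1/306 - 689) = -1 + 1/(-210835/306) = -1 - 306/210835 = -211141/210835)
-D(714, 309)/224111 = -1*(-211141/210835)/224111 = (211141/210835)*(1/224111) = 211141/47250442685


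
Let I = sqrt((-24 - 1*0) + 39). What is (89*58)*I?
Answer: 5162*sqrt(15) ≈ 19992.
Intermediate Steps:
I = sqrt(15) (I = sqrt((-24 + 0) + 39) = sqrt(-24 + 39) = sqrt(15) ≈ 3.8730)
(89*58)*I = (89*58)*sqrt(15) = 5162*sqrt(15)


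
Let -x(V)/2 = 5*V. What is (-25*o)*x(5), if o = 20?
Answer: 25000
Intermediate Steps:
x(V) = -10*V
(-25*o)*x(5) = (-25*20)*(-10*5) = -500*(-50) = 25000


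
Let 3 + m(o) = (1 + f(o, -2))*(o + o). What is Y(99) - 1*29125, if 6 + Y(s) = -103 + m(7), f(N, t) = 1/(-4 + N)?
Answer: -87655/3 ≈ -29218.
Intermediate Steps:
m(o) = -3 + 2*o*(1 + 1/(-4 + o)) (m(o) = -3 + (1 + 1/(-4 + o))*(o + o) = -3 + (1 + 1/(-4 + o))*(2*o) = -3 + 2*o*(1 + 1/(-4 + o)))
Y(s) = -280/3 (Y(s) = -6 + (-103 + (12 - 9*7 + 2*7²)/(-4 + 7)) = -6 + (-103 + (12 - 63 + 2*49)/3) = -6 + (-103 + (12 - 63 + 98)/3) = -6 + (-103 + (⅓)*47) = -6 + (-103 + 47/3) = -6 - 262/3 = -280/3)
Y(99) - 1*29125 = -280/3 - 1*29125 = -280/3 - 29125 = -87655/3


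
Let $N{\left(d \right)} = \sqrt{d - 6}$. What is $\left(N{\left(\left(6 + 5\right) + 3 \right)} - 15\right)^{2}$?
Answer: $233 - 60 \sqrt{2} \approx 148.15$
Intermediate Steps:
$N{\left(d \right)} = \sqrt{-6 + d}$
$\left(N{\left(\left(6 + 5\right) + 3 \right)} - 15\right)^{2} = \left(\sqrt{-6 + \left(\left(6 + 5\right) + 3\right)} - 15\right)^{2} = \left(\sqrt{-6 + \left(11 + 3\right)} - 15\right)^{2} = \left(\sqrt{-6 + 14} - 15\right)^{2} = \left(\sqrt{8} - 15\right)^{2} = \left(2 \sqrt{2} - 15\right)^{2} = \left(-15 + 2 \sqrt{2}\right)^{2}$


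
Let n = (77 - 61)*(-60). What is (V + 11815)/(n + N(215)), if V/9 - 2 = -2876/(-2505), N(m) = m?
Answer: -9889183/622075 ≈ -15.897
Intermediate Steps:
n = -960 (n = 16*(-60) = -960)
V = 23658/835 (V = 18 + 9*(-2876/(-2505)) = 18 + 9*(-2876*(-1/2505)) = 18 + 9*(2876/2505) = 18 + 8628/835 = 23658/835 ≈ 28.333)
(V + 11815)/(n + N(215)) = (23658/835 + 11815)/(-960 + 215) = (9889183/835)/(-745) = (9889183/835)*(-1/745) = -9889183/622075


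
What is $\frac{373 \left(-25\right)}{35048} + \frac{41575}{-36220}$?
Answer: $- \frac{89743605}{63471928} \approx -1.4139$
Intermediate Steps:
$\frac{373 \left(-25\right)}{35048} + \frac{41575}{-36220} = \left(-9325\right) \frac{1}{35048} + 41575 \left(- \frac{1}{36220}\right) = - \frac{9325}{35048} - \frac{8315}{7244} = - \frac{89743605}{63471928}$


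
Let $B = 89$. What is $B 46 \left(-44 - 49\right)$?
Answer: $-380742$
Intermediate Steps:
$B 46 \left(-44 - 49\right) = 89 \cdot 46 \left(-44 - 49\right) = 4094 \left(-93\right) = -380742$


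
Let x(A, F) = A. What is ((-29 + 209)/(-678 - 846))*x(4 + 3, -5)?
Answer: -105/127 ≈ -0.82677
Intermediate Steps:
((-29 + 209)/(-678 - 846))*x(4 + 3, -5) = ((-29 + 209)/(-678 - 846))*(4 + 3) = (180/(-1524))*7 = (180*(-1/1524))*7 = -15/127*7 = -105/127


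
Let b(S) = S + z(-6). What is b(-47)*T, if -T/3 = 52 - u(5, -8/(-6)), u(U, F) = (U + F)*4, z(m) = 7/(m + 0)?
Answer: 11560/3 ≈ 3853.3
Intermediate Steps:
z(m) = 7/m
b(S) = -7/6 + S (b(S) = S + 7/(-6) = S + 7*(-⅙) = S - 7/6 = -7/6 + S)
u(U, F) = 4*F + 4*U (u(U, F) = (F + U)*4 = 4*F + 4*U)
T = -80 (T = -3*(52 - (4*(-8/(-6)) + 4*5)) = -3*(52 - (4*(-8*(-⅙)) + 20)) = -3*(52 - (4*(4/3) + 20)) = -3*(52 - (16/3 + 20)) = -3*(52 - 1*76/3) = -3*(52 - 76/3) = -3*80/3 = -80)
b(-47)*T = (-7/6 - 47)*(-80) = -289/6*(-80) = 11560/3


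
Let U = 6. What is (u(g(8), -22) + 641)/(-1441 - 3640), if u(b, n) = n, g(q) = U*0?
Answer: -619/5081 ≈ -0.12183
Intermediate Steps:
g(q) = 0 (g(q) = 6*0 = 0)
(u(g(8), -22) + 641)/(-1441 - 3640) = (-22 + 641)/(-1441 - 3640) = 619/(-5081) = 619*(-1/5081) = -619/5081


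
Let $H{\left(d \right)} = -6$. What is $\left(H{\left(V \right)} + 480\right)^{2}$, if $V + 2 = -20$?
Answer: $224676$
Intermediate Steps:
$V = -22$ ($V = -2 - 20 = -22$)
$\left(H{\left(V \right)} + 480\right)^{2} = \left(-6 + 480\right)^{2} = 474^{2} = 224676$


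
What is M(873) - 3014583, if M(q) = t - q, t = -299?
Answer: -3015755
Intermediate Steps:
M(q) = -299 - q
M(873) - 3014583 = (-299 - 1*873) - 3014583 = (-299 - 873) - 3014583 = -1172 - 3014583 = -3015755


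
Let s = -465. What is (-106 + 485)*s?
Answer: -176235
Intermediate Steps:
(-106 + 485)*s = (-106 + 485)*(-465) = 379*(-465) = -176235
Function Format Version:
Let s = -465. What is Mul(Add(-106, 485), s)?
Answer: -176235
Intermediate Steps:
Mul(Add(-106, 485), s) = Mul(Add(-106, 485), -465) = Mul(379, -465) = -176235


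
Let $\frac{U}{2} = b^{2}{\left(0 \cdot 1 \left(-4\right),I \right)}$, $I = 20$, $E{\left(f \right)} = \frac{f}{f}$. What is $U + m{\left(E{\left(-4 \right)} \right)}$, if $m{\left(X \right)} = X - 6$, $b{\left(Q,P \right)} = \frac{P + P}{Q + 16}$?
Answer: $\frac{15}{2} \approx 7.5$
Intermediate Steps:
$E{\left(f \right)} = 1$
$b{\left(Q,P \right)} = \frac{2 P}{16 + Q}$
$m{\left(X \right)} = -6 + X$ ($m{\left(X \right)} = X - 6 = -6 + X$)
$U = \frac{25}{2}$ ($U = 2 \left(2 \cdot 20 \frac{1}{16 + 0 \cdot 1 \left(-4\right)}\right)^{2} = 2 \left(2 \cdot 20 \frac{1}{16 + 0 \left(-4\right)}\right)^{2} = 2 \left(2 \cdot 20 \frac{1}{16 + 0}\right)^{2} = 2 \left(2 \cdot 20 \cdot \frac{1}{16}\right)^{2} = 2 \left(\frac{5}{2}\right)^{2} = 2 \cdot \frac{25}{4} = \frac{25}{2} \approx 12.5$)
$U + m{\left(E{\left(-4 \right)} \right)} = \frac{25}{2} + \left(-6 + 1\right) = \frac{25}{2} - 5 = \frac{15}{2}$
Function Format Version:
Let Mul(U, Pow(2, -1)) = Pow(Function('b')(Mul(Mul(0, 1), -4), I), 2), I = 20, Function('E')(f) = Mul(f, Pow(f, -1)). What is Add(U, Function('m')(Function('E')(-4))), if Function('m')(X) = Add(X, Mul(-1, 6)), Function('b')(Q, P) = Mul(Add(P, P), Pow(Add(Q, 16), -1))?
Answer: Rational(15, 2) ≈ 7.5000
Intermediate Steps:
Function('E')(f) = 1
Function('b')(Q, P) = Mul(2, P, Pow(Add(16, Q), -1)) (Function('b')(Q, P) = Mul(Mul(2, P), Pow(Add(16, Q), -1)) = Mul(2, P, Pow(Add(16, Q), -1)))
Function('m')(X) = Add(-6, X) (Function('m')(X) = Add(X, -6) = Add(-6, X))
U = Rational(25, 2) (U = Mul(2, Pow(Mul(2, 20, Pow(Add(16, Mul(Mul(0, 1), -4)), -1)), 2)) = Mul(2, Pow(Mul(2, 20, Pow(Add(16, Mul(0, -4)), -1)), 2)) = Mul(2, Pow(Mul(2, 20, Pow(Add(16, 0), -1)), 2)) = Mul(2, Pow(Mul(2, 20, Pow(16, -1)), 2)) = Mul(2, Pow(Mul(2, 20, Rational(1, 16)), 2)) = Mul(2, Pow(Rational(5, 2), 2)) = Mul(2, Rational(25, 4)) = Rational(25, 2) ≈ 12.500)
Add(U, Function('m')(Function('E')(-4))) = Add(Rational(25, 2), Add(-6, 1)) = Add(Rational(25, 2), -5) = Rational(15, 2)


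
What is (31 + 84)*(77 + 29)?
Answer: 12190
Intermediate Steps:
(31 + 84)*(77 + 29) = 115*106 = 12190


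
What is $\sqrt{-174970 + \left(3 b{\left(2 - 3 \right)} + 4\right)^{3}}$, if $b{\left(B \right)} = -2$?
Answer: $3 i \sqrt{19442} \approx 418.3 i$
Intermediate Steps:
$\sqrt{-174970 + \left(3 b{\left(2 - 3 \right)} + 4\right)^{3}} = \sqrt{-174970 + \left(3 \left(-2\right) + 4\right)^{3}} = \sqrt{-174970 + \left(-6 + 4\right)^{3}} = \sqrt{-174970 + \left(-2\right)^{3}} = \sqrt{-174970 - 8} = \sqrt{-174978} = 3 i \sqrt{19442}$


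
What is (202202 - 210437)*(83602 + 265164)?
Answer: -2872088010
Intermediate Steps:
(202202 - 210437)*(83602 + 265164) = -8235*348766 = -2872088010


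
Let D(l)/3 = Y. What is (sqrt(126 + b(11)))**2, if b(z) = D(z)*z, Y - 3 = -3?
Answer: 126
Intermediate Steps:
Y = 0 (Y = 3 - 3 = 0)
D(l) = 0 (D(l) = 3*0 = 0)
b(z) = 0 (b(z) = 0*z = 0)
(sqrt(126 + b(11)))**2 = (sqrt(126 + 0))**2 = (sqrt(126))**2 = (3*sqrt(14))**2 = 126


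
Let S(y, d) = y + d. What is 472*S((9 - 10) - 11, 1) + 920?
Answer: -4272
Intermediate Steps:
S(y, d) = d + y
472*S((9 - 10) - 11, 1) + 920 = 472*(1 + ((9 - 10) - 11)) + 920 = 472*(1 + (-1 - 11)) + 920 = 472*(1 - 12) + 920 = 472*(-11) + 920 = -5192 + 920 = -4272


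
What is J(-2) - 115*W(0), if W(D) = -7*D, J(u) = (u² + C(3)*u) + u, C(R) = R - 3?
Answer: 2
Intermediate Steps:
C(R) = -3 + R
J(u) = u + u² (J(u) = (u² + (-3 + 3)*u) + u = (u² + 0*u) + u = (u² + 0) + u = u² + u = u + u²)
J(-2) - 115*W(0) = -2*(1 - 2) - (-805)*0 = -2*(-1) - 115*0 = 2 + 0 = 2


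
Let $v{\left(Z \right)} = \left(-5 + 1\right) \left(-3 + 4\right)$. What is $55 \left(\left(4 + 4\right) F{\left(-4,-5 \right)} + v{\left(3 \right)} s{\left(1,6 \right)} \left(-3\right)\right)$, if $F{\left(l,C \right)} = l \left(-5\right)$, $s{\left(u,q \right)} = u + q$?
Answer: $13420$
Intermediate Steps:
$s{\left(u,q \right)} = q + u$
$v{\left(Z \right)} = -4$ ($v{\left(Z \right)} = \left(-4\right) 1 = -4$)
$F{\left(l,C \right)} = - 5 l$
$55 \left(\left(4 + 4\right) F{\left(-4,-5 \right)} + v{\left(3 \right)} s{\left(1,6 \right)} \left(-3\right)\right) = 55 \left(\left(4 + 4\right) \left(\left(-5\right) \left(-4\right)\right) + - 4 \left(6 + 1\right) \left(-3\right)\right) = 55 \left(8 \cdot 20 + \left(-4\right) 7 \left(-3\right)\right) = 55 \left(160 - -84\right) = 55 \left(160 + 84\right) = 55 \cdot 244 = 13420$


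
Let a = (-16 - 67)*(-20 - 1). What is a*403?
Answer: 702429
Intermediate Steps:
a = 1743 (a = -83*(-21) = 1743)
a*403 = 1743*403 = 702429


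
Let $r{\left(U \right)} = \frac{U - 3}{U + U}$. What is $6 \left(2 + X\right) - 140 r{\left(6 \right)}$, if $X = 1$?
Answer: $-17$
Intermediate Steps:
$r{\left(U \right)} = \frac{-3 + U}{2 U}$
$6 \left(2 + X\right) - 140 r{\left(6 \right)} = 6 \left(2 + 1\right) - 140 \frac{-3 + 6}{2 \cdot 6} = 6 \cdot 3 - 140 \cdot \frac{1}{2} \cdot \frac{1}{6} \cdot 3 = 18 - 35 = -17$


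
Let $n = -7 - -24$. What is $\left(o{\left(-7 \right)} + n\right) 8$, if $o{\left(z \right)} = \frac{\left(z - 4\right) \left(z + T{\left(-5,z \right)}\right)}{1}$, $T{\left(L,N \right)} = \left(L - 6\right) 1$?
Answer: $1720$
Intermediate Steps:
$T{\left(L,N \right)} = -6 + L$ ($T{\left(L,N \right)} = \left(L - 6\right) 1 = \left(-6 + L\right) 1 = -6 + L$)
$o{\left(z \right)} = \left(-11 + z\right) \left(-4 + z\right)$ ($o{\left(z \right)} = \frac{\left(z - 4\right) \left(z - 11\right)}{1} = \left(-4 + z\right) \left(z - 11\right) 1 = \left(-4 + z\right) \left(-11 + z\right) 1 = \left(-11 + z\right) \left(-4 + z\right) 1 = \left(-11 + z\right) \left(-4 + z\right)$)
$n = 17$ ($n = -7 + 24 = 17$)
$\left(o{\left(-7 \right)} + n\right) 8 = \left(\left(44 + \left(-7\right)^{2} - -105\right) + 17\right) 8 = \left(\left(44 + 49 + 105\right) + 17\right) 8 = \left(198 + 17\right) 8 = 215 \cdot 8 = 1720$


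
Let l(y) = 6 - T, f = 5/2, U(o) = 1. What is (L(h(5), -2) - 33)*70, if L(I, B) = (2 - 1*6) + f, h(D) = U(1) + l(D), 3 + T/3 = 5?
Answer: -2415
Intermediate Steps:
T = 6 (T = -9 + 3*5 = -9 + 15 = 6)
f = 5/2 (f = 5*(1/2) = 5/2 ≈ 2.5000)
l(y) = 0 (l(y) = 6 - 1*6 = 6 - 6 = 0)
h(D) = 1 (h(D) = 1 + 0 = 1)
L(I, B) = -3/2 (L(I, B) = (2 - 1*6) + 5/2 = (2 - 6) + 5/2 = -4 + 5/2 = -3/2)
(L(h(5), -2) - 33)*70 = (-3/2 - 33)*70 = -69/2*70 = -2415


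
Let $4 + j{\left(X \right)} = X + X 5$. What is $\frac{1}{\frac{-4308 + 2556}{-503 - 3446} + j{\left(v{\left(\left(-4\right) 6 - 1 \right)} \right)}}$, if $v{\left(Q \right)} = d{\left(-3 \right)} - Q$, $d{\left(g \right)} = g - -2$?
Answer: $\frac{3949}{554612} \approx 0.0071203$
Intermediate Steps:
$d{\left(g \right)} = 2 + g$ ($d{\left(g \right)} = g + 2 = 2 + g$)
$v{\left(Q \right)} = -1 - Q$ ($v{\left(Q \right)} = \left(2 - 3\right) - Q = -1 - Q$)
$j{\left(X \right)} = -4 + 6 X$ ($j{\left(X \right)} = -4 + \left(X + X 5\right) = -4 + \left(X + 5 X\right) = -4 + 6 X$)
$\frac{1}{\frac{-4308 + 2556}{-503 - 3446} + j{\left(v{\left(\left(-4\right) 6 - 1 \right)} \right)}} = \frac{1}{\frac{-4308 + 2556}{-503 - 3446} - \left(4 - 6 \left(-1 - \left(\left(-4\right) 6 - 1\right)\right)\right)} = \frac{1}{- \frac{1752}{-3949} - \left(4 - 6 \left(-1 - \left(-24 - 1\right)\right)\right)} = \frac{1}{\left(-1752\right) \left(- \frac{1}{3949}\right) - \left(4 - 6 \left(-1 - -25\right)\right)} = \frac{1}{\frac{1752}{3949} - \left(4 - 6 \left(-1 + 25\right)\right)} = \frac{1}{\frac{1752}{3949} + \left(-4 + 6 \cdot 24\right)} = \frac{1}{\frac{1752}{3949} + \left(-4 + 144\right)} = \frac{1}{\frac{1752}{3949} + 140} = \frac{1}{\frac{554612}{3949}} = \frac{3949}{554612}$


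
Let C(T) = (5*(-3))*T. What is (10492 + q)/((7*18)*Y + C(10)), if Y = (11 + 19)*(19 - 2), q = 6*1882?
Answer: 10892/32055 ≈ 0.33979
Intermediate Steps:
C(T) = -15*T
q = 11292
Y = 510 (Y = 30*17 = 510)
(10492 + q)/((7*18)*Y + C(10)) = (10492 + 11292)/((7*18)*510 - 15*10) = 21784/(126*510 - 150) = 21784/(64260 - 150) = 21784/64110 = 21784*(1/64110) = 10892/32055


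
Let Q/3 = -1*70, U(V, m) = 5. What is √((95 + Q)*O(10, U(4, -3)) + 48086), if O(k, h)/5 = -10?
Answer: 2*√13459 ≈ 232.03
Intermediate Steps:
Q = -210 (Q = 3*(-1*70) = 3*(-70) = -210)
O(k, h) = -50 (O(k, h) = 5*(-10) = -50)
√((95 + Q)*O(10, U(4, -3)) + 48086) = √((95 - 210)*(-50) + 48086) = √(-115*(-50) + 48086) = √(5750 + 48086) = √53836 = 2*√13459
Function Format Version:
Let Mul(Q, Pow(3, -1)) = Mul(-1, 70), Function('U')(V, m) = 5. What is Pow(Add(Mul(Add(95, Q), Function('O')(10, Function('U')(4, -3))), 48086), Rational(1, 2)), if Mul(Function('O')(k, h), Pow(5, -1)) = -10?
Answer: Mul(2, Pow(13459, Rational(1, 2))) ≈ 232.03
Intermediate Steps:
Q = -210 (Q = Mul(3, Mul(-1, 70)) = Mul(3, -70) = -210)
Function('O')(k, h) = -50 (Function('O')(k, h) = Mul(5, -10) = -50)
Pow(Add(Mul(Add(95, Q), Function('O')(10, Function('U')(4, -3))), 48086), Rational(1, 2)) = Pow(Add(Mul(Add(95, -210), -50), 48086), Rational(1, 2)) = Pow(Add(Mul(-115, -50), 48086), Rational(1, 2)) = Pow(Add(5750, 48086), Rational(1, 2)) = Pow(53836, Rational(1, 2)) = Mul(2, Pow(13459, Rational(1, 2)))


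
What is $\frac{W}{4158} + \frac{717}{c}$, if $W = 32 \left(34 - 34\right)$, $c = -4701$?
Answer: $- \frac{239}{1567} \approx -0.15252$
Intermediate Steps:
$W = 0$ ($W = 32 \cdot 0 = 0$)
$\frac{W}{4158} + \frac{717}{c} = \frac{0}{4158} + \frac{717}{-4701} = 0 \cdot \frac{1}{4158} + 717 \left(- \frac{1}{4701}\right) = 0 - \frac{239}{1567} = - \frac{239}{1567}$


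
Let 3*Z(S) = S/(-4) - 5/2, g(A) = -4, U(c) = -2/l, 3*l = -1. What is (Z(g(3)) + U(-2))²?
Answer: 121/4 ≈ 30.250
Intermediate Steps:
l = -⅓ (l = (⅓)*(-1) = -⅓ ≈ -0.33333)
U(c) = 6 (U(c) = -2/(-⅓) = -2*(-3) = 6)
Z(S) = -⅚ - S/12 (Z(S) = (S/(-4) - 5/2)/3 = (S*(-¼) - 5*½)/3 = (-S/4 - 5/2)/3 = (-5/2 - S/4)/3 = -⅚ - S/12)
(Z(g(3)) + U(-2))² = ((-⅚ - 1/12*(-4)) + 6)² = ((-⅚ + ⅓) + 6)² = (-½ + 6)² = (11/2)² = 121/4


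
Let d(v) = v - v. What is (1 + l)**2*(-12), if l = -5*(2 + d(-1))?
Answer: -972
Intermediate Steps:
d(v) = 0
l = -10 (l = -5*(2 + 0) = -5*2 = -10)
(1 + l)**2*(-12) = (1 - 10)**2*(-12) = (-9)**2*(-12) = 81*(-12) = -972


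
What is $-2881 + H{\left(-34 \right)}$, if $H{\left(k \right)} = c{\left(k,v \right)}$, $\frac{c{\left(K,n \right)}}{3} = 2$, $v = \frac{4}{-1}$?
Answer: $-2875$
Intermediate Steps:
$v = -4$ ($v = 4 \left(-1\right) = -4$)
$c{\left(K,n \right)} = 6$ ($c{\left(K,n \right)} = 3 \cdot 2 = 6$)
$H{\left(k \right)} = 6$
$-2881 + H{\left(-34 \right)} = -2881 + 6 = -2875$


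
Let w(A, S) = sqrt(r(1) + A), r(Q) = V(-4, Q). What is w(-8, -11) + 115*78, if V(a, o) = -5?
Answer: 8970 + I*sqrt(13) ≈ 8970.0 + 3.6056*I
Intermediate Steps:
r(Q) = -5
w(A, S) = sqrt(-5 + A)
w(-8, -11) + 115*78 = sqrt(-5 - 8) + 115*78 = sqrt(-13) + 8970 = I*sqrt(13) + 8970 = 8970 + I*sqrt(13)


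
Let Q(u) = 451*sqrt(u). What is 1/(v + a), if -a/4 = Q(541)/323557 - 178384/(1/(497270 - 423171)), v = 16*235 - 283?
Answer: 5535155996469548989709/292656470132748304425458331456513 + 583696828*sqrt(541)/292656470132748304425458331456513 ≈ 1.8913e-11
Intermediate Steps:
v = 3477 (v = 3760 - 283 = 3477)
a = 52872304064 - 1804*sqrt(541)/323557 (a = -4*((451*sqrt(541))/323557 - 178384/(1/(497270 - 423171))) = -4*((451*sqrt(541))*(1/323557) - 178384/(1/74099)) = -4*(451*sqrt(541)/323557 - 178384/1/74099) = -4*(451*sqrt(541)/323557 - 178384*74099) = -4*(451*sqrt(541)/323557 - 13218076016) = -4*(-13218076016 + 451*sqrt(541)/323557) = 52872304064 - 1804*sqrt(541)/323557 ≈ 5.2872e+10)
1/(v + a) = 1/(3477 + (52872304064 - 1804*sqrt(541)/323557)) = 1/(52872307541 - 1804*sqrt(541)/323557)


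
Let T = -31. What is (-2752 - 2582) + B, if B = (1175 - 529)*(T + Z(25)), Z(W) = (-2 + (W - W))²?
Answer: -22776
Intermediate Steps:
Z(W) = 4 (Z(W) = (-2 + 0)² = (-2)² = 4)
B = -17442 (B = (1175 - 529)*(-31 + 4) = 646*(-27) = -17442)
(-2752 - 2582) + B = (-2752 - 2582) - 17442 = -5334 - 17442 = -22776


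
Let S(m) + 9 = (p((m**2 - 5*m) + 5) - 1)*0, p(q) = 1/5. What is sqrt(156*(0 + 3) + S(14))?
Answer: 3*sqrt(51) ≈ 21.424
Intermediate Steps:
p(q) = 1/5
S(m) = -9 (S(m) = -9 + (1/5 - 1)*0 = -9 - 4/5*0 = -9 + 0 = -9)
sqrt(156*(0 + 3) + S(14)) = sqrt(156*(0 + 3) - 9) = sqrt(156*3 - 9) = sqrt(468 - 9) = sqrt(459) = 3*sqrt(51)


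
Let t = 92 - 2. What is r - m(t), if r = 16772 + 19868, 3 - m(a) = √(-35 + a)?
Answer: 36637 + √55 ≈ 36644.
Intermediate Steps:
t = 90
m(a) = 3 - √(-35 + a)
r = 36640
r - m(t) = 36640 - (3 - √(-35 + 90)) = 36640 - (3 - √55) = 36640 + (-3 + √55) = 36637 + √55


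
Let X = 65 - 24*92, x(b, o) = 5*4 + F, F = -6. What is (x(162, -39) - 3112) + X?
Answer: -5241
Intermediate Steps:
x(b, o) = 14 (x(b, o) = 5*4 - 6 = 20 - 6 = 14)
X = -2143 (X = 65 - 2208 = -2143)
(x(162, -39) - 3112) + X = (14 - 3112) - 2143 = -3098 - 2143 = -5241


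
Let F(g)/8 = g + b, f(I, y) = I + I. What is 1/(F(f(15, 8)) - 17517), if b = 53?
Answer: -1/16853 ≈ -5.9337e-5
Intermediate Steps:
f(I, y) = 2*I
F(g) = 424 + 8*g (F(g) = 8*(g + 53) = 8*(53 + g) = 424 + 8*g)
1/(F(f(15, 8)) - 17517) = 1/((424 + 8*(2*15)) - 17517) = 1/((424 + 8*30) - 17517) = 1/((424 + 240) - 17517) = 1/(664 - 17517) = 1/(-16853) = -1/16853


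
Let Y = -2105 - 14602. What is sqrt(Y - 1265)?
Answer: 2*I*sqrt(4493) ≈ 134.06*I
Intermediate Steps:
Y = -16707
sqrt(Y - 1265) = sqrt(-16707 - 1265) = sqrt(-17972) = 2*I*sqrt(4493)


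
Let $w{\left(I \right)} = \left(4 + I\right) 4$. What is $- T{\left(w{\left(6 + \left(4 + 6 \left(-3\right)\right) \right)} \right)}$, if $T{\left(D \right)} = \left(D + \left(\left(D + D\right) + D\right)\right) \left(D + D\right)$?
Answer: $-2048$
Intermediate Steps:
$w{\left(I \right)} = 16 + 4 I$
$T{\left(D \right)} = 8 D^{2}$ ($T{\left(D \right)} = \left(D + \left(2 D + D\right)\right) 2 D = \left(D + 3 D\right) 2 D = 4 D 2 D = 8 D^{2}$)
$- T{\left(w{\left(6 + \left(4 + 6 \left(-3\right)\right) \right)} \right)} = - 8 \left(16 + 4 \left(6 + \left(4 + 6 \left(-3\right)\right)\right)\right)^{2} = - 8 \left(16 + 4 \left(6 + \left(4 - 18\right)\right)\right)^{2} = - 8 \left(16 + 4 \left(6 - 14\right)\right)^{2} = - 8 \left(16 + 4 \left(-8\right)\right)^{2} = - 8 \left(16 - 32\right)^{2} = - 8 \left(-16\right)^{2} = - 8 \cdot 256 = \left(-1\right) 2048 = -2048$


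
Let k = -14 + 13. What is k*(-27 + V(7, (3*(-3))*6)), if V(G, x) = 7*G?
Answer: -22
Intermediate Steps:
k = -1
k*(-27 + V(7, (3*(-3))*6)) = -(-27 + 7*7) = -(-27 + 49) = -1*22 = -22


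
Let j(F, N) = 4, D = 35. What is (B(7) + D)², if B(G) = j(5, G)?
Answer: 1521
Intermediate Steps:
B(G) = 4
(B(7) + D)² = (4 + 35)² = 39² = 1521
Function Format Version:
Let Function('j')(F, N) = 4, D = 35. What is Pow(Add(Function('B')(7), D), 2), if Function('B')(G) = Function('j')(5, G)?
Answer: 1521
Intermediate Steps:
Function('B')(G) = 4
Pow(Add(Function('B')(7), D), 2) = Pow(Add(4, 35), 2) = Pow(39, 2) = 1521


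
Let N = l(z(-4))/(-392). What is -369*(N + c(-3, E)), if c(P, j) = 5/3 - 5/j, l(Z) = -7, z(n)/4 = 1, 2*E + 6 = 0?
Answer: -69249/56 ≈ -1236.6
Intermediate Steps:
E = -3 (E = -3 + (1/2)*0 = -3 + 0 = -3)
z(n) = 4 (z(n) = 4*1 = 4)
c(P, j) = 5/3 - 5/j (c(P, j) = 5*(1/3) - 5/j = 5/3 - 5/j)
N = 1/56 (N = -7/(-392) = -7*(-1/392) = 1/56 ≈ 0.017857)
-369*(N + c(-3, E)) = -369*(1/56 + (5/3 - 5/(-3))) = -369*(1/56 + (5/3 - 5*(-1/3))) = -369*(1/56 + (5/3 + 5/3)) = -369*(1/56 + 10/3) = -369*563/168 = -69249/56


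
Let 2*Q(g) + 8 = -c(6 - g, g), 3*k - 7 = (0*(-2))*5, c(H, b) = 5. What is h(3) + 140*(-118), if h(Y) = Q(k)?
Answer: -33053/2 ≈ -16527.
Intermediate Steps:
k = 7/3 (k = 7/3 + ((0*(-2))*5)/3 = 7/3 + (0*5)/3 = 7/3 + (⅓)*0 = 7/3 + 0 = 7/3 ≈ 2.3333)
Q(g) = -13/2 (Q(g) = -4 + (-1*5)/2 = -4 + (½)*(-5) = -4 - 5/2 = -13/2)
h(Y) = -13/2
h(3) + 140*(-118) = -13/2 + 140*(-118) = -13/2 - 16520 = -33053/2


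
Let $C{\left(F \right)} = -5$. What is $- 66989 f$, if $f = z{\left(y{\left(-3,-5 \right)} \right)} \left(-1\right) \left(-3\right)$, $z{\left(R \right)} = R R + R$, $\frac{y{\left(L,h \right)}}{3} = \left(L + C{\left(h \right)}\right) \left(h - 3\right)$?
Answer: $-7447033152$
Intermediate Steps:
$y{\left(L,h \right)} = 3 \left(-5 + L\right) \left(-3 + h\right)$ ($y{\left(L,h \right)} = 3 \left(L - 5\right) \left(h - 3\right) = 3 \left(-5 + L\right) \left(-3 + h\right)$)
$z{\left(R \right)} = R + R^{2}$ ($z{\left(R \right)} = R^{2} + R = R + R^{2}$)
$f = 111168$ ($f = \left(45 - -75 - -27 + 3 \left(-3\right) \left(-5\right)\right) \left(1 + \left(45 - -75 - -27 + 3 \left(-3\right) \left(-5\right)\right)\right) \left(-1\right) \left(-3\right) = \left(45 + 75 + 27 + 45\right) \left(1 + \left(45 + 75 + 27 + 45\right)\right) \left(-1\right) \left(-3\right) = 192 \left(1 + 192\right) \left(-1\right) \left(-3\right) = 192 \cdot 193 \left(-1\right) \left(-3\right) = 37056 \left(-1\right) \left(-3\right) = \left(-37056\right) \left(-3\right) = 111168$)
$- 66989 f = \left(-66989\right) 111168 = -7447033152$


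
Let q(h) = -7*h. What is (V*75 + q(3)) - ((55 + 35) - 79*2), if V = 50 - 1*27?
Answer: 1772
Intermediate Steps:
V = 23 (V = 50 - 27 = 23)
(V*75 + q(3)) - ((55 + 35) - 79*2) = (23*75 - 7*3) - ((55 + 35) - 79*2) = (1725 - 21) - (90 - 158) = 1704 - 1*(-68) = 1704 + 68 = 1772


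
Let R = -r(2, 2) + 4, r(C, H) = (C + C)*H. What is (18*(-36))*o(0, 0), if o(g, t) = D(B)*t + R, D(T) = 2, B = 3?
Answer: 2592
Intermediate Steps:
r(C, H) = 2*C*H (r(C, H) = (2*C)*H = 2*C*H)
R = -4 (R = -2*2*2 + 4 = -1*8 + 4 = -8 + 4 = -4)
o(g, t) = -4 + 2*t (o(g, t) = 2*t - 4 = -4 + 2*t)
(18*(-36))*o(0, 0) = (18*(-36))*(-4 + 2*0) = -648*(-4 + 0) = -648*(-4) = 2592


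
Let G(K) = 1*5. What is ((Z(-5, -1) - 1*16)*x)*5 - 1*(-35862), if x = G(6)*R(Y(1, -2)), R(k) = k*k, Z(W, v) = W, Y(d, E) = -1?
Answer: 35337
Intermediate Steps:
G(K) = 5
R(k) = k²
x = 5 (x = 5*(-1)² = 5*1 = 5)
((Z(-5, -1) - 1*16)*x)*5 - 1*(-35862) = ((-5 - 1*16)*5)*5 - 1*(-35862) = ((-5 - 16)*5)*5 + 35862 = -21*5*5 + 35862 = -105*5 + 35862 = -525 + 35862 = 35337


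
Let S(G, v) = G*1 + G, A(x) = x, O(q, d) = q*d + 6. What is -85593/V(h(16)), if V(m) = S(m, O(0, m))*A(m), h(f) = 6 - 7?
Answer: -85593/2 ≈ -42797.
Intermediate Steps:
O(q, d) = 6 + d*q (O(q, d) = d*q + 6 = 6 + d*q)
h(f) = -1
S(G, v) = 2*G (S(G, v) = G + G = 2*G)
V(m) = 2*m**2 (V(m) = (2*m)*m = 2*m**2)
-85593/V(h(16)) = -85593/(2*(-1)**2) = -85593/(2*1) = -85593/2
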